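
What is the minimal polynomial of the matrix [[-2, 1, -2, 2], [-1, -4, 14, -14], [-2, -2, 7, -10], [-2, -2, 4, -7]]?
m_A(x) = (x - 3)(x + 3)^2

The characteristic polynomial factors as (x - 3)(x + 3)^3. The minimal polynomial is ∏(x - λ)^{k_λ} where k_λ is the size of the largest Jordan block at λ.

For λ = -3: rank(A + 3I) = 2, and the largest Jordan block has size 2 (the smallest k with rank((A + 3I)^k) = rank((A + 3I)^(k+1))).
For λ = 3: rank(A - 3I) = 3, and the largest Jordan block has size 1 (the smallest k with rank((A - 3I)^k) = rank((A - 3I)^(k+1))).

So m_A(x) = (x - 3)(x + 3)^2.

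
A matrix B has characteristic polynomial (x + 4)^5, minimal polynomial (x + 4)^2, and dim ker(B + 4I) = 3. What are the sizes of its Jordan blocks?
λ = -4: algebraic multiplicity 5 (exponent in χ_B), largest block size 2 (exponent in m_B), 3 blocks (geometric multiplicity). These force block sizes [2, 2, 1].

Jordan blocks: (-4, 2), (-4, 2), (-4, 1)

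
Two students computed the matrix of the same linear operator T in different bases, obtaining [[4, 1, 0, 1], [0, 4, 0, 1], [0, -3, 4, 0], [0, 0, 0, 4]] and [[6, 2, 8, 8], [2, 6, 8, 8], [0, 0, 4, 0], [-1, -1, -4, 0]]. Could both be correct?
No.

Both have characteristic polynomial (x - 4)^4, but the minimal polynomial of A is (x - 4)^3 while the minimal polynomial of B is (x - 4)^2. The minimal polynomial is a similarity invariant, so A and B are not similar.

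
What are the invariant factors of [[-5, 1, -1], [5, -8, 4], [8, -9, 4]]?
(x + 3)^3

The Jordan structure of A has elementary divisors (x + 3)^3. Arranging the block sizes at each eigenvalue in decreasing order and taking row products gives the invariant factors.

Invariant factors (smallest first, each dividing the next): (x + 3)^3.

Check: the last factor (x + 3)^3 is the minimal polynomial, and the product (x + 3)^3 is the characteristic polynomial.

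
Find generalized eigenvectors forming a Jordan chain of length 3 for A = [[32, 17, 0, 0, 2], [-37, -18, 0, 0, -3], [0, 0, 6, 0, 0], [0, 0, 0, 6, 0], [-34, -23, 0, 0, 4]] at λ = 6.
We seek v_1 ∈ ker((A - 6I)^3) \ ker((A - 6I)^2), then set v_{i+1} = (A - 6I) v_i.

One such chain is v_1 = [[0, 0, -1, -1, 1]]^T, v_2 = [[2, -3, 0, 0, -2]]^T, v_3 = [[-3, 4, 0, 0, 5]]^T. Check: (A - 6I) v_3 = [[0, 0, 0, 0, 0]]^T = 0.

v_1 = [[0, 0, -1, -1, 1]]^T, v_2 = [[2, -3, 0, 0, -2]]^T, v_3 = [[-3, 4, 0, 0, 5]]^T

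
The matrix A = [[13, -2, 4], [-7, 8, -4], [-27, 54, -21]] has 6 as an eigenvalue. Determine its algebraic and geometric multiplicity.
algebraic multiplicity 1, geometric multiplicity 1

The characteristic polynomial is (x - 6)(x + 3)^2, so the factor x - 6 appears with exponent 1: the algebraic multiplicity is 1.

rank(A - 6I) = 2, so the eigenspace has dimension 3 - 2 = 1: the geometric multiplicity is 1.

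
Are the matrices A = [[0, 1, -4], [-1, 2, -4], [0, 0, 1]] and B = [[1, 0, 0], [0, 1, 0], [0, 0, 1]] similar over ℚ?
Both have characteristic polynomial (x - 1)^3, but the minimal polynomial of A is (x - 1)^2 while the minimal polynomial of B is x - 1. The minimal polynomial is a similarity invariant, so A and B are not similar.

No.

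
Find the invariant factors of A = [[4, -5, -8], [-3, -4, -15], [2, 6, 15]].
The Jordan structure of A has elementary divisors (x - 5)^3. Arranging the block sizes at each eigenvalue in decreasing order and taking row products gives the invariant factors.

Invariant factors (smallest first, each dividing the next): (x - 5)^3.

Check: the last factor (x - 5)^3 is the minimal polynomial, and the product (x - 5)^3 is the characteristic polynomial.

(x - 5)^3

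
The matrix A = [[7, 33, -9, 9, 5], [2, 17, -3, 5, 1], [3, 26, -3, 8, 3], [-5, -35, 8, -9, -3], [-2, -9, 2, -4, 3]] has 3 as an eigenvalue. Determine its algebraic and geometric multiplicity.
algebraic multiplicity 5, geometric multiplicity 2

The characteristic polynomial is (x - 3)^5, so the factor x - 3 appears with exponent 5: the algebraic multiplicity is 5.

rank(A - 3I) = 3, so the eigenspace has dimension 5 - 3 = 2: the geometric multiplicity is 2.

Since 2 < 5, A is not diagonalizable.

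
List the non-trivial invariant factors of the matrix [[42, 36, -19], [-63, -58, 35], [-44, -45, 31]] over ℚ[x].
(x - 5)^3

The Jordan structure of A has elementary divisors (x - 5)^3. Arranging the block sizes at each eigenvalue in decreasing order and taking row products gives the invariant factors.

Invariant factors (smallest first, each dividing the next): (x - 5)^3.

Check: the last factor (x - 5)^3 is the minimal polynomial, and the product (x - 5)^3 is the characteristic polynomial.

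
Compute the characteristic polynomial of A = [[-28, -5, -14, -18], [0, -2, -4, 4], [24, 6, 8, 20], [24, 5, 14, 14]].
χ_A(x) = (x - 4)(x + 4)^3

xI - A = [[x + 28, 5, 14, 18], [0, x + 2, 4, -4], [-24, -6, x - 8, -20], [-24, -5, -14, x - 14]].

Expanding det(xI - A) along the first row:
det(xI - A) = + (x + 28)·det([[x + 2, 4, -4], [-6, x - 8, -20], [-5, -14, x - 14]]) - (5)·det([[0, 4, -4], [-24, x - 8, -20], [-24, -14, x - 14]]) + (14)·det([[0, x + 2, -4], [-24, -6, -20], [-24, -5, x - 14]]) - (18)·det([[0, x + 2, 4], [-24, -6, x - 8], [-24, -5, -14]]).

Evaluating gives χ_A(x) = x^4 + 8x^3 - 128x - 256 = (x - 4)(x + 4)^3.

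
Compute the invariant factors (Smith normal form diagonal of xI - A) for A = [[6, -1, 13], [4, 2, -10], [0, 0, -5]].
(x - 4)^2(x + 5)

The Jordan structure of A has elementary divisors (x + 5), (x - 4)^2. Arranging the block sizes at each eigenvalue in decreasing order and taking row products gives the invariant factors.

Invariant factors (smallest first, each dividing the next): (x - 4)^2(x + 5).

Check: the last factor (x - 4)^2(x + 5) is the minimal polynomial, and the product (x - 4)^2(x + 5) is the characteristic polynomial.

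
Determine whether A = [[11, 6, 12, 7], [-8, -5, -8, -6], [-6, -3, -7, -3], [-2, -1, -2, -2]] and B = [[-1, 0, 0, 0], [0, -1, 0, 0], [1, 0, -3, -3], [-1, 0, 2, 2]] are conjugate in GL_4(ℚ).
No.

Both have characteristic polynomial x(x + 1)^3, but the minimal polynomial of A is x(x + 1)^2 while the minimal polynomial of B is x(x + 1). The minimal polynomial is a similarity invariant, so A and B are not similar.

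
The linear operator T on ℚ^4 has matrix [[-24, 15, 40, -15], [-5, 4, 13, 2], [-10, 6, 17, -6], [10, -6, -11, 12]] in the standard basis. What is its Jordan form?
The characteristic polynomial is det(xI - A) = (x - 6)(x - 1)^3, so the eigenvalues are 1 (algebraic multiplicity 3), 6 (algebraic multiplicity 1).

For λ = 1: rank(A - I) = 2, rank((A - I)^2) = 1. The eigenspace has dimension 4 - 2 = 2, so there are 2 Jordan blocks; the rank sequence gives block sizes [2, 1].

For λ = 6: algebraic multiplicity 1 gives one 1×1 block.

Assembling the blocks gives the Jordan form J above.

J = [[1, 1, 0, 0], [0, 1, 0, 0], [0, 0, 1, 0], [0, 0, 0, 6]]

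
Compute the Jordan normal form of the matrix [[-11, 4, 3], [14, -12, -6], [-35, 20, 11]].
The characteristic polynomial is det(xI - A) = (x + 4)^3, so the eigenvalues are -4 (algebraic multiplicity 3).

For λ = -4: rank(A + 4I) = 1, rank((A + 4I)^2) = 0. The eigenspace has dimension 3 - 1 = 2, so there are 2 Jordan blocks; the rank sequence gives block sizes [2, 1].

Assembling the blocks gives the Jordan form J above.

J = [[-4, 1, 0], [0, -4, 0], [0, 0, -4]]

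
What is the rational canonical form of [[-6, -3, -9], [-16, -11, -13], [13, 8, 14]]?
The invariant factors of A (the non-unit diagonal entries of the Smith normal form of xI - A over ℚ[x]) are x(x^2 + 3x + 1), each dividing the next. The characteristic polynomial is their product, x(x^2 + 3x + 1).

The rational canonical form is the block-diagonal matrix of companion matrices C(f_i):
R = [[0, 0, 0], [1, 0, -1], [0, 1, -3]].

Note the characteristic polynomial does not split into linear factors over ℚ, so A has no Jordan form over ℚ; the rational canonical form exists over any field.

R = [[0, 0, 0], [1, 0, -1], [0, 1, -3]]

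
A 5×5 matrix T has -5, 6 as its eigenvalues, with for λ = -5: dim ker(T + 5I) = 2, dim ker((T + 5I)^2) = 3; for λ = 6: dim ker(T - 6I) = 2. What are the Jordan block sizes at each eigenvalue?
λ = -5: successive nullity increments [2, 1] count blocks of size ≥ k; block sizes are [2, 1].
λ = 6: successive nullity increments [2] count blocks of size ≥ k; block sizes are [1, 1].

Jordan blocks: (-5, 2), (-5, 1), (6, 1), (6, 1)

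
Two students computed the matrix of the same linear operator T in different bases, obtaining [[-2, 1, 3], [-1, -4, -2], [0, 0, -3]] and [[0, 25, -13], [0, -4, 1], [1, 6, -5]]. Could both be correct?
Two matrices over a field are similar if and only if they have the same invariant factors.

Both A and B have characteristic polynomial (x + 3)^3 and minimal polynomial (x + 3)^3. Computing further, both have invariant factors (x + 3)^3. Hence A and B are similar.

Yes.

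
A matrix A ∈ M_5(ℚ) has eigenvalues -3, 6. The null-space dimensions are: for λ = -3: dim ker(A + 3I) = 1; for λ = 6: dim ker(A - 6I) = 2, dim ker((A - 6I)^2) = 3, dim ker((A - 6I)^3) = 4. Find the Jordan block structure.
Jordan blocks: (-3, 1), (6, 3), (6, 1)

λ = -3: successive nullity increments [1] count blocks of size ≥ k; block sizes are [1].
λ = 6: successive nullity increments [2, 1, 1] count blocks of size ≥ k; block sizes are [3, 1].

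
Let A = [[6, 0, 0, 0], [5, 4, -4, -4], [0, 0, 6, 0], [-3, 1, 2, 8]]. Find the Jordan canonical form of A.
The characteristic polynomial is det(xI - A) = (x - 6)^4, so the eigenvalues are 6 (algebraic multiplicity 4).

For λ = 6: rank(A - 6I) = 2, rank((A - 6I)^2) = 1, rank((A - 6I)^3) = 0. The eigenspace has dimension 4 - 2 = 2, so there are 2 Jordan blocks; the rank sequence gives block sizes [3, 1].

Assembling the blocks gives the Jordan form J above.

J = [[6, 1, 0, 0], [0, 6, 1, 0], [0, 0, 6, 0], [0, 0, 0, 6]]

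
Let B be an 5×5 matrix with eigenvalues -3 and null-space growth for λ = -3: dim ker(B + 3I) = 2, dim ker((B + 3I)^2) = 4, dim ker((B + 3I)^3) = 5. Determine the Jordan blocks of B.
Jordan blocks: (-3, 3), (-3, 2)

λ = -3: successive nullity increments [2, 2, 1] count blocks of size ≥ k; block sizes are [3, 2].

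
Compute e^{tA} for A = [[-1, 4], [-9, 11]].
e^{tA} = [[(1 - 6*t)*e^{5*t}, 4*t*e^{5*t}], [-9*t*e^{5*t}, (6*t + 1)*e^{5*t}]]

A has Jordan form J = [[5, 1], [0, 5]] with A = PJP^{-1}, so e^{tA} = P e^{tJ} P^{-1}.

For a Jordan block J_k(λ), e^{tJ_k(λ)} = e^{λt} · (I + tN + t^2 N^2/2! + ... + t^{k-1} N^{k-1}/(k-1)!) where N is the nilpotent superdiagonal part.

Assembling the blocks and conjugating back gives the entries of e^{tA} as shown above.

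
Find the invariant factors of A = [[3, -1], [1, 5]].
The Jordan structure of A has elementary divisors (x - 4)^2. Arranging the block sizes at each eigenvalue in decreasing order and taking row products gives the invariant factors.

Invariant factors (smallest first, each dividing the next): (x - 4)^2.

Check: the last factor (x - 4)^2 is the minimal polynomial, and the product (x - 4)^2 is the characteristic polynomial.

(x - 4)^2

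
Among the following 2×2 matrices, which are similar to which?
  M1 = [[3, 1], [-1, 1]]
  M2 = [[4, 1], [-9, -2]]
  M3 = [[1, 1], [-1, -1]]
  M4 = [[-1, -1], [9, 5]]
3 classes: {M1, M4}, {M2}, {M3}

Characteristic polynomials: χ_{M1} = (x - 2)^2, χ_{M2} = (x - 1)^2, χ_{M3} = x^2, χ_{M4} = (x - 2)^2.

{M1, M4}: invariant factors (x - 2)^2.

{M2}: invariant factors (x - 1)^2.

{M3}: invariant factors x^2.

Matrices are similar if and only if their invariant-factor lists agree; the partition into similarity classes is {M1, M4}, {M2}, {M3}.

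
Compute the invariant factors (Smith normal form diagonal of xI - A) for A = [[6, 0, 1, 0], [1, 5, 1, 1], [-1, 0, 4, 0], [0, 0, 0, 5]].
The Jordan structure of A has elementary divisors (x - 5)^2, (x - 5)^2. Arranging the block sizes at each eigenvalue in decreasing order and taking row products gives the invariant factors.

Invariant factors (smallest first, each dividing the next): (x - 5)^2, (x - 5)^2.

Check: the last factor (x - 5)^2 is the minimal polynomial, and the product (x - 5)^4 is the characteristic polynomial.

(x - 5)^2, (x - 5)^2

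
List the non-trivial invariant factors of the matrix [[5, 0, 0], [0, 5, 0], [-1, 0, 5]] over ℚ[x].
The Jordan structure of A has elementary divisors (x - 5)^2, (x - 5). Arranging the block sizes at each eigenvalue in decreasing order and taking row products gives the invariant factors.

Invariant factors (smallest first, each dividing the next): x - 5, (x - 5)^2.

Check: the last factor (x - 5)^2 is the minimal polynomial, and the product (x - 5)^3 is the characteristic polynomial.

x - 5, (x - 5)^2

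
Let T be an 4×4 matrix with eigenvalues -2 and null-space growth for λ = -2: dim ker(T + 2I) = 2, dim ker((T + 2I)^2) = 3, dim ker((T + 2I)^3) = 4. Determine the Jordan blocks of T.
Jordan blocks: (-2, 3), (-2, 1)

λ = -2: successive nullity increments [2, 1, 1] count blocks of size ≥ k; block sizes are [3, 1].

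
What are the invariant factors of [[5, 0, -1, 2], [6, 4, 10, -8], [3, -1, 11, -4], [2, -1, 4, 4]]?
The Jordan structure of A has elementary divisors (x - 6)^3, (x - 6). Arranging the block sizes at each eigenvalue in decreasing order and taking row products gives the invariant factors.

Invariant factors (smallest first, each dividing the next): x - 6, (x - 6)^3.

Check: the last factor (x - 6)^3 is the minimal polynomial, and the product (x - 6)^4 is the characteristic polynomial.

x - 6, (x - 6)^3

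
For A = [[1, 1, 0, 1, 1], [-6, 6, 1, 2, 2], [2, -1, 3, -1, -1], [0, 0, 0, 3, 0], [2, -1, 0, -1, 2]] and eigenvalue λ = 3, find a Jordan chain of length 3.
We seek v_1 ∈ ker((A - 3I)^3) \ ker((A - 3I)^2), then set v_{i+1} = (A - 3I) v_i.

One such chain is v_1 = [[-1, -3, 2, 0, 1]]^T, v_2 = [[0, 1, 0, 0, 0]]^T, v_3 = [[1, 3, -1, 0, -1]]^T. Check: (A - 3I) v_3 = [[0, 0, 0, 0, 0]]^T = 0.

v_1 = [[-1, -3, 2, 0, 1]]^T, v_2 = [[0, 1, 0, 0, 0]]^T, v_3 = [[1, 3, -1, 0, -1]]^T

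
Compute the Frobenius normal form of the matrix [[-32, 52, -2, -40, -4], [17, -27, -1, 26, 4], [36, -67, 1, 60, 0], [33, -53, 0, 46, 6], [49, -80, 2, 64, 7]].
The invariant factors of A (the non-unit diagonal entries of the Smith normal form of xI - A over ℚ[x]) are x(x + 5)(x^3 + 4x + 4), each dividing the next. The characteristic polynomial is their product, x(x + 5)(x^3 + 4x + 4).

The rational canonical form is the block-diagonal matrix of companion matrices C(f_i):
R = [[0, 0, 0, 0, 0], [1, 0, 0, 0, -20], [0, 1, 0, 0, -24], [0, 0, 1, 0, -4], [0, 0, 0, 1, -5]].

Note the characteristic polynomial does not split into linear factors over ℚ, so A has no Jordan form over ℚ; the rational canonical form exists over any field.

R = [[0, 0, 0, 0, 0], [1, 0, 0, 0, -20], [0, 1, 0, 0, -24], [0, 0, 1, 0, -4], [0, 0, 0, 1, -5]]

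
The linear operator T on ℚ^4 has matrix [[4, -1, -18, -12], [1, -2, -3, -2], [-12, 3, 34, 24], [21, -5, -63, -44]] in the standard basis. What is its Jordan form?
J = [[-2, 1, 0, 0], [0, -2, 1, 0], [0, 0, -2, 0], [0, 0, 0, -2]]

The characteristic polynomial is det(xI - A) = (x + 2)^4, so the eigenvalues are -2 (algebraic multiplicity 4).

For λ = -2: rank(A + 2I) = 2, rank((A + 2I)^2) = 1, rank((A + 2I)^3) = 0. The eigenspace has dimension 4 - 2 = 2, so there are 2 Jordan blocks; the rank sequence gives block sizes [3, 1].

Assembling the blocks gives the Jordan form J above.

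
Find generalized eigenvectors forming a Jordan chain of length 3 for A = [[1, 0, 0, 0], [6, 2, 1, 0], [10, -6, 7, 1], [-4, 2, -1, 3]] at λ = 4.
We seek v_1 ∈ ker((A - 4I)^3) \ ker((A - 4I)^2), then set v_{i+1} = (A - 4I) v_i.

One such chain is v_1 = [[0, 0, 0, 1]]^T, v_2 = [[0, 0, 1, -1]]^T, v_3 = [[0, 1, 2, 0]]^T. Check: (A - 4I) v_3 = [[0, 0, 0, 0]]^T = 0.

v_1 = [[0, 0, 0, 1]]^T, v_2 = [[0, 0, 1, -1]]^T, v_3 = [[0, 1, 2, 0]]^T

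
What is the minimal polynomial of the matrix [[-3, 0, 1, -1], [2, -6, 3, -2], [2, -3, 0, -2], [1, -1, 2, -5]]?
m_A(x) = (x + 3)^2(x + 4)^2

The characteristic polynomial factors as (x + 3)^2(x + 4)^2. The minimal polynomial is ∏(x - λ)^{k_λ} where k_λ is the size of the largest Jordan block at λ.

For λ = -4: rank(A + 4I) = 3, and the largest Jordan block has size 2 (the smallest k with rank((A + 4I)^k) = rank((A + 4I)^(k+1))).
For λ = -3: rank(A + 3I) = 3, and the largest Jordan block has size 2 (the smallest k with rank((A + 3I)^k) = rank((A + 3I)^(k+1))).

So m_A(x) = (x + 3)^2(x + 4)^2.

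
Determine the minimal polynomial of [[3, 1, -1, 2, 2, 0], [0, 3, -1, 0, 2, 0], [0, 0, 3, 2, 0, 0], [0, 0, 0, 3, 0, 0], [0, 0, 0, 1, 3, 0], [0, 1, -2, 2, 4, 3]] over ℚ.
The characteristic polynomial factors as (x - 3)^6. The minimal polynomial is ∏(x - λ)^{k_λ} where k_λ is the size of the largest Jordan block at λ.

For λ = 3: rank(A - 3I) = 3, and the largest Jordan block has size 3 (the smallest k with rank((A - 3I)^k) = rank((A - 3I)^(k+1))).

So m_A(x) = (x - 3)^3.

m_A(x) = (x - 3)^3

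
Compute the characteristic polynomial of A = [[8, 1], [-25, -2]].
xI - A = [[x - 8, -1], [25, x + 2]].

Expanding det(xI - A) along the first row:
det(xI - A) = + (x - 8)·det([[x + 2]]) - (-1)·det([[25]]).

Evaluating gives χ_A(x) = x^2 - 6x + 9 = (x - 3)^2.

χ_A(x) = (x - 3)^2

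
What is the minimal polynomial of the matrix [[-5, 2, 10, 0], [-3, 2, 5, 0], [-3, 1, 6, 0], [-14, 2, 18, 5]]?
m_A(x) = (x - 5)(x - 1)^2

The characteristic polynomial factors as (x - 5)(x - 1)^3. The minimal polynomial is ∏(x - λ)^{k_λ} where k_λ is the size of the largest Jordan block at λ.

For λ = 1: rank(A - I) = 2, and the largest Jordan block has size 2 (the smallest k with rank((A - I)^k) = rank((A - I)^(k+1))).
For λ = 5: rank(A - 5I) = 3, and the largest Jordan block has size 1 (the smallest k with rank((A - 5I)^k) = rank((A - 5I)^(k+1))).

So m_A(x) = (x - 5)(x - 1)^2.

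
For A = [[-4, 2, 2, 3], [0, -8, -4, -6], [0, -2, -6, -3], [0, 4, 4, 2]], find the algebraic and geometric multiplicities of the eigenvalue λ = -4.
The characteristic polynomial is (x + 4)^4, so the factor x + 4 appears with exponent 4: the algebraic multiplicity is 4.

rank(A + 4I) = 1, so the eigenspace has dimension 4 - 1 = 3: the geometric multiplicity is 3.

Since 3 < 4, A is not diagonalizable.

algebraic multiplicity 4, geometric multiplicity 3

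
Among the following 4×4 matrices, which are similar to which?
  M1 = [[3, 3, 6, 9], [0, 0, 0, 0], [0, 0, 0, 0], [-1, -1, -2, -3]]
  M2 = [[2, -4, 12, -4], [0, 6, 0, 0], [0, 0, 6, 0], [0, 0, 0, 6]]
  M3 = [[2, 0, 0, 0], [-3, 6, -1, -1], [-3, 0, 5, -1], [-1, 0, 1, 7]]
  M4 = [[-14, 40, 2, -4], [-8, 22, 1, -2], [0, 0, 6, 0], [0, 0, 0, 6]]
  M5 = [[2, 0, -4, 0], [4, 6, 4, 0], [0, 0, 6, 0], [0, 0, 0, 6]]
Characteristic polynomials: χ_{M1} = x^4, χ_{M2} = (x - 6)^3(x - 2), χ_{M3} = (x - 6)^3(x - 2), χ_{M4} = (x - 6)^3(x - 2), χ_{M5} = (x - 6)^3(x - 2).

{M1}: invariant factors x, x, x^2.

{M2, M5}: invariant factors x - 6, x - 6, (x - 6)(x - 2).

{M3, M4}: invariant factors x - 6, (x - 6)^2(x - 2).

Matrices are similar if and only if their invariant-factor lists agree; the partition into similarity classes is {M1}, {M2, M5}, {M3, M4}.

3 classes: {M1}, {M2, M5}, {M3, M4}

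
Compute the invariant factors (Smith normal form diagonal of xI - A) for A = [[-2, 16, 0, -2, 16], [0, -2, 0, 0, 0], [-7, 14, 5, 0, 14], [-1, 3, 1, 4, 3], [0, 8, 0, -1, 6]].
The Jordan structure of A has elementary divisors (x + 2), (x + 2), (x - 5)^3. Arranging the block sizes at each eigenvalue in decreasing order and taking row products gives the invariant factors.

Invariant factors (smallest first, each dividing the next): x + 2, (x - 5)^3(x + 2).

Check: the last factor (x - 5)^3(x + 2) is the minimal polynomial, and the product (x - 5)^3(x + 2)^2 is the characteristic polynomial.

x + 2, (x - 5)^3(x + 2)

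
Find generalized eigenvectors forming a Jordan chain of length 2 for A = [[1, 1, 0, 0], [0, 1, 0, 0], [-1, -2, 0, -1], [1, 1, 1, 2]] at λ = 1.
We seek v_1 ∈ ker((A - I)^2) \ ker(A - I), then set v_{i+1} = (A - I) v_i.

One such chain is v_1 = [[-1, 1, 0, 0]]^T, v_2 = [[1, 0, -1, 0]]^T. Check: (A - I) v_2 = [[0, 0, 0, 0]]^T = 0.

v_1 = [[-1, 1, 0, 0]]^T, v_2 = [[1, 0, -1, 0]]^T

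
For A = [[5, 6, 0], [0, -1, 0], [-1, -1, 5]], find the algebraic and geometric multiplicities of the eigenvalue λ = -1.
The characteristic polynomial is (x - 5)^2(x + 1), so the factor x + 1 appears with exponent 1: the algebraic multiplicity is 1.

rank(A + I) = 2, so the eigenspace has dimension 3 - 2 = 1: the geometric multiplicity is 1.

algebraic multiplicity 1, geometric multiplicity 1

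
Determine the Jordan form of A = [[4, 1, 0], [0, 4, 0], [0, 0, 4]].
J = [[4, 1, 0], [0, 4, 0], [0, 0, 4]]

The characteristic polynomial is det(xI - A) = (x - 4)^3, so the eigenvalues are 4 (algebraic multiplicity 3).

For λ = 4: rank(A - 4I) = 1, rank((A - 4I)^2) = 0. The eigenspace has dimension 3 - 1 = 2, so there are 2 Jordan blocks; the rank sequence gives block sizes [2, 1].

Assembling the blocks gives the Jordan form J above.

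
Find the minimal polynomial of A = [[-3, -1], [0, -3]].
m_A(x) = (x + 3)^2

The characteristic polynomial factors as (x + 3)^2. The minimal polynomial is ∏(x - λ)^{k_λ} where k_λ is the size of the largest Jordan block at λ.

For λ = -3: rank(A + 3I) = 1, and the largest Jordan block has size 2 (the smallest k with rank((A + 3I)^k) = rank((A + 3I)^(k+1))).

So m_A(x) = (x + 3)^2.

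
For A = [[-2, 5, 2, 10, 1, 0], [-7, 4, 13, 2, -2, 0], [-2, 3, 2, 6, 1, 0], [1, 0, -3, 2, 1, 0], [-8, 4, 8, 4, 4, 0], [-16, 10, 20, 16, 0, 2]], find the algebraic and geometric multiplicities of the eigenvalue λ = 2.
The characteristic polynomial is (x - 2)^6, so the factor x - 2 appears with exponent 6: the algebraic multiplicity is 6.

rank(A - 2I) = 3, so the eigenspace has dimension 6 - 3 = 3: the geometric multiplicity is 3.

Since 3 < 6, A is not diagonalizable.

algebraic multiplicity 6, geometric multiplicity 3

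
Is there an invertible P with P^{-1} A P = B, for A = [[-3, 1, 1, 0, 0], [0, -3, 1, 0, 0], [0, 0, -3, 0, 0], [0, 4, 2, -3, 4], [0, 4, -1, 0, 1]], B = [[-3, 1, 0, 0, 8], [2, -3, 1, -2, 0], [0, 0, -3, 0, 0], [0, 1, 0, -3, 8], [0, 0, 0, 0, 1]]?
Two matrices over a field are similar if and only if they have the same invariant factors.

Both A and B have characteristic polynomial (x - 1)(x + 3)^4 and minimal polynomial (x - 1)(x + 3)^3. Computing further, both have invariant factors x + 3, (x - 1)(x + 3)^3. Hence A and B are similar.

Yes.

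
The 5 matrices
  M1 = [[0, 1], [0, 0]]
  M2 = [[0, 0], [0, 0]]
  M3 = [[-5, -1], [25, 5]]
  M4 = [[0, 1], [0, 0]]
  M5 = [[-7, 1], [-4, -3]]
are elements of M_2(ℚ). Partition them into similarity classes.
3 classes: {M1, M3, M4}, {M2}, {M5}

Characteristic polynomials: χ_{M1} = x^2, χ_{M2} = x^2, χ_{M3} = x^2, χ_{M4} = x^2, χ_{M5} = (x + 5)^2.

{M1, M3, M4}: invariant factors x^2.

{M2}: invariant factors x, x.

{M5}: invariant factors (x + 5)^2.

Matrices are similar if and only if their invariant-factor lists agree; the partition into similarity classes is {M1, M3, M4}, {M2}, {M5}.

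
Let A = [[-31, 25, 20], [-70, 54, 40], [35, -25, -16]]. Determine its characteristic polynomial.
xI - A = [[x + 31, -25, -20], [70, x - 54, -40], [-35, 25, x + 16]].

Expanding det(xI - A) along the first row:
det(xI - A) = + (x + 31)·det([[x - 54, -40], [25, x + 16]]) - (-25)·det([[70, -40], [-35, x + 16]]) + (-20)·det([[70, x - 54], [-35, 25]]).

Evaluating gives χ_A(x) = x^3 - 7x^2 + 8x + 16 = (x - 4)^2(x + 1).

χ_A(x) = (x - 4)^2(x + 1)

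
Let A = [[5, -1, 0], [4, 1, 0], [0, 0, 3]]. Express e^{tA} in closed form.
A has Jordan form J = [[3, 1, 0], [0, 3, 0], [0, 0, 3]] with A = PJP^{-1}, so e^{tA} = P e^{tJ} P^{-1}.

For a Jordan block J_k(λ), e^{tJ_k(λ)} = e^{λt} · (I + tN + t^2 N^2/2! + ... + t^{k-1} N^{k-1}/(k-1)!) where N is the nilpotent superdiagonal part.

Assembling the blocks and conjugating back gives the entries of e^{tA} as shown above.

e^{tA} = [[(2*t + 1)*e^{3*t}, -t*e^{3*t}, 0], [4*t*e^{3*t}, (1 - 2*t)*e^{3*t}, 0], [0, 0, e^{3*t}]]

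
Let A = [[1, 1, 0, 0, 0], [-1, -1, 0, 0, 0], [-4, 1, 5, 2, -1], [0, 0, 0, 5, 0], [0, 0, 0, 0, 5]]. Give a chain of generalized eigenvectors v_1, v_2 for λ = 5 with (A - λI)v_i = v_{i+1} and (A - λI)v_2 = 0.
v_1 = [[0, 0, 1, -1, -3]]^T, v_2 = [[0, 0, 1, 0, 0]]^T

We seek v_1 ∈ ker((A - 5I)^2) \ ker(A - 5I), then set v_{i+1} = (A - 5I) v_i.

One such chain is v_1 = [[0, 0, 1, -1, -3]]^T, v_2 = [[0, 0, 1, 0, 0]]^T. Check: (A - 5I) v_2 = [[0, 0, 0, 0, 0]]^T = 0.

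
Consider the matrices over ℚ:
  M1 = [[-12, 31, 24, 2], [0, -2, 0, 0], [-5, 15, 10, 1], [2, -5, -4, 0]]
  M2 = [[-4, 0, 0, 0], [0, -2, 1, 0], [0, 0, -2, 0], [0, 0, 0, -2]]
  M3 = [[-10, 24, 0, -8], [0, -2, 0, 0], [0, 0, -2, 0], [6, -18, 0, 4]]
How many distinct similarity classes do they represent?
3 classes: {M1}, {M2}, {M3}

Characteristic polynomials: χ_{M1} = x^2(x + 2)^2, χ_{M2} = (x + 2)^3(x + 4), χ_{M3} = (x + 2)^3(x + 4).

{M1}: invariant factors x^2(x + 2)^2.

{M2}: invariant factors x + 2, (x + 2)^2(x + 4).

{M3}: invariant factors x + 2, x + 2, (x + 2)(x + 4).

Matrices are similar if and only if their invariant-factor lists agree; the partition into similarity classes is {M1}, {M2}, {M3}.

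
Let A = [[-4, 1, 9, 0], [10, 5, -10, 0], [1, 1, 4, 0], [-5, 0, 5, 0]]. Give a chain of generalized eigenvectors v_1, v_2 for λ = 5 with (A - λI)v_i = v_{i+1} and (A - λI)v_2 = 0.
v_1 = [[0, 1, 0, 0]]^T, v_2 = [[1, 0, 1, 0]]^T

We seek v_1 ∈ ker((A - 5I)^2) \ ker(A - 5I), then set v_{i+1} = (A - 5I) v_i.

One such chain is v_1 = [[0, 1, 0, 0]]^T, v_2 = [[1, 0, 1, 0]]^T. Check: (A - 5I) v_2 = [[0, 0, 0, 0]]^T = 0.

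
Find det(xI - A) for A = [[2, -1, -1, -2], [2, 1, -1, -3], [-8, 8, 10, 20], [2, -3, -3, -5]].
χ_A(x) = (x - 2)^4

xI - A = [[x - 2, 1, 1, 2], [-2, x - 1, 1, 3], [8, -8, x - 10, -20], [-2, 3, 3, x + 5]].

Expanding det(xI - A) along the first row:
det(xI - A) = + (x - 2)·det([[x - 1, 1, 3], [-8, x - 10, -20], [3, 3, x + 5]]) - (1)·det([[-2, 1, 3], [8, x - 10, -20], [-2, 3, x + 5]]) + (1)·det([[-2, x - 1, 3], [8, -8, -20], [-2, 3, x + 5]]) - (2)·det([[-2, x - 1, 1], [8, -8, x - 10], [-2, 3, 3]]).

Evaluating gives χ_A(x) = x^4 - 8x^3 + 24x^2 - 32x + 16 = (x - 2)^4.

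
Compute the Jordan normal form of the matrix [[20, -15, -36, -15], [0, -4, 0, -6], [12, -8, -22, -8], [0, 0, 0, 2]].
The characteristic polynomial is det(xI - A) = (x - 2)^2(x + 4)^2, so the eigenvalues are -4 (algebraic multiplicity 2), 2 (algebraic multiplicity 2).

For λ = -4: rank(A + 4I) = 3, rank((A + 4I)^2) = 2. The eigenspace has dimension 4 - 3 = 1, so there is 1 Jordan block; the rank sequence gives block sizes [2].

For λ = 2: rank(A - 2I) = 2. The eigenspace has dimension 4 - 2 = 2, so there are 2 Jordan blocks; the rank sequence gives block sizes [1, 1].

Assembling the blocks gives the Jordan form J above.

J = [[-4, 1, 0, 0], [0, -4, 0, 0], [0, 0, 2, 0], [0, 0, 0, 2]]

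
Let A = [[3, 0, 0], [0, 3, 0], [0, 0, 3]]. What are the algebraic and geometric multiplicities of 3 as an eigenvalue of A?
The characteristic polynomial is (x - 3)^3, so the factor x - 3 appears with exponent 3: the algebraic multiplicity is 3.

rank(A - 3I) = 0, so the eigenspace has dimension 3 - 0 = 3: the geometric multiplicity is 3.

algebraic multiplicity 3, geometric multiplicity 3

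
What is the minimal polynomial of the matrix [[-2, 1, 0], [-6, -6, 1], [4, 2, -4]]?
The characteristic polynomial factors as (x + 4)^3. The minimal polynomial is ∏(x - λ)^{k_λ} where k_λ is the size of the largest Jordan block at λ.

For λ = -4: rank(A + 4I) = 2, and the largest Jordan block has size 3 (the smallest k with rank((A + 4I)^k) = rank((A + 4I)^(k+1))).

So m_A(x) = (x + 4)^3.

m_A(x) = (x + 4)^3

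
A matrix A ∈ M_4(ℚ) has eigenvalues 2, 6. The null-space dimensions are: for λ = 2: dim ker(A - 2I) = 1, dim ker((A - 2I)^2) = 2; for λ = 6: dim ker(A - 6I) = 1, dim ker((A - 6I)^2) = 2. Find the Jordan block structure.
Jordan blocks: (2, 2), (6, 2)

λ = 2: successive nullity increments [1, 1] count blocks of size ≥ k; block sizes are [2].
λ = 6: successive nullity increments [1, 1] count blocks of size ≥ k; block sizes are [2].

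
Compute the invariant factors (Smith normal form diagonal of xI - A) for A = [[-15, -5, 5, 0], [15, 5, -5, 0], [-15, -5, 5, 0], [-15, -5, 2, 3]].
x, x(x - 3)(x + 5)

The Jordan structure of A has elementary divisors (x + 5), x, x, (x - 3). Arranging the block sizes at each eigenvalue in decreasing order and taking row products gives the invariant factors.

Invariant factors (smallest first, each dividing the next): x, x(x - 3)(x + 5).

Check: the last factor x(x - 3)(x + 5) is the minimal polynomial, and the product x^2(x - 3)(x + 5) is the characteristic polynomial.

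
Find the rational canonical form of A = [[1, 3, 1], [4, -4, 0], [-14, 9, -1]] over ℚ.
R = [[0, 0, -4], [1, 0, -1], [0, 1, -4]]

The invariant factors of A (the non-unit diagonal entries of the Smith normal form of xI - A over ℚ[x]) are (x + 4)(x^2 + 1), each dividing the next. The characteristic polynomial is their product, (x + 4)(x^2 + 1).

The rational canonical form is the block-diagonal matrix of companion matrices C(f_i):
R = [[0, 0, -4], [1, 0, -1], [0, 1, -4]].

Note the characteristic polynomial does not split into linear factors over ℚ, so A has no Jordan form over ℚ; the rational canonical form exists over any field.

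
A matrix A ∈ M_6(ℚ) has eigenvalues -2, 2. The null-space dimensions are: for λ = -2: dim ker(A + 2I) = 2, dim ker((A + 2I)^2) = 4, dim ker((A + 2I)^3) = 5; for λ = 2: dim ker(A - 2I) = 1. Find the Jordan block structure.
λ = -2: successive nullity increments [2, 2, 1] count blocks of size ≥ k; block sizes are [3, 2].
λ = 2: successive nullity increments [1] count blocks of size ≥ k; block sizes are [1].

Jordan blocks: (-2, 3), (-2, 2), (2, 1)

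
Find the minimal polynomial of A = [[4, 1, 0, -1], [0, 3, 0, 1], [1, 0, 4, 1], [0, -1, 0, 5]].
The characteristic polynomial factors as (x - 4)^4. The minimal polynomial is ∏(x - λ)^{k_λ} where k_λ is the size of the largest Jordan block at λ.

For λ = 4: rank(A - 4I) = 2, and the largest Jordan block has size 2 (the smallest k with rank((A - 4I)^k) = rank((A - 4I)^(k+1))).

So m_A(x) = (x - 4)^2.

m_A(x) = (x - 4)^2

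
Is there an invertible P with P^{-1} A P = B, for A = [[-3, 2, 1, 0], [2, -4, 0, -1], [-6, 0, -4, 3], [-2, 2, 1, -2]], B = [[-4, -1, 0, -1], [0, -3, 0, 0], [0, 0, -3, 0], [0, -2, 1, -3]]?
No.

Both have characteristic polynomial (x + 3)^3(x + 4), but the minimal polynomial of A is (x + 3)^3(x + 4) while the minimal polynomial of B is (x + 3)^2(x + 4). The minimal polynomial is a similarity invariant, so A and B are not similar.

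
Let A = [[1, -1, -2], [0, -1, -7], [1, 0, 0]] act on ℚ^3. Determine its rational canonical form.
The invariant factors of A (the non-unit diagonal entries of the Smith normal form of xI - A over ℚ[x]) are x^3 + x - 5, each dividing the next. The characteristic polynomial is their product, x^3 + x - 5.

The rational canonical form is the block-diagonal matrix of companion matrices C(f_i):
R = [[0, 0, 5], [1, 0, -1], [0, 1, 0]].

Note the characteristic polynomial does not split into linear factors over ℚ, so A has no Jordan form over ℚ; the rational canonical form exists over any field.

R = [[0, 0, 5], [1, 0, -1], [0, 1, 0]]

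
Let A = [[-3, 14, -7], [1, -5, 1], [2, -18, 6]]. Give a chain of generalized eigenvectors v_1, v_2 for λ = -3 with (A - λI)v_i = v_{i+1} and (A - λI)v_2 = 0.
v_1 = [[1, 0, 0]]^T, v_2 = [[0, 1, 2]]^T

We seek v_1 ∈ ker((A + 3I)^2) \ ker(A + 3I), then set v_{i+1} = (A + 3I) v_i.

One such chain is v_1 = [[1, 0, 0]]^T, v_2 = [[0, 1, 2]]^T. Check: (A + 3I) v_2 = [[0, 0, 0]]^T = 0.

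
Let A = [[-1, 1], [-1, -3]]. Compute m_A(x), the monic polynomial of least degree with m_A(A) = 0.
The characteristic polynomial factors as (x + 2)^2. The minimal polynomial is ∏(x - λ)^{k_λ} where k_λ is the size of the largest Jordan block at λ.

For λ = -2: rank(A + 2I) = 1, and the largest Jordan block has size 2 (the smallest k with rank((A + 2I)^k) = rank((A + 2I)^(k+1))).

So m_A(x) = (x + 2)^2.

m_A(x) = (x + 2)^2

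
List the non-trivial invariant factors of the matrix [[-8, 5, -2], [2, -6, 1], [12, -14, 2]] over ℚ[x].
The Jordan structure of A has elementary divisors (x + 4)^3. Arranging the block sizes at each eigenvalue in decreasing order and taking row products gives the invariant factors.

Invariant factors (smallest first, each dividing the next): (x + 4)^3.

Check: the last factor (x + 4)^3 is the minimal polynomial, and the product (x + 4)^3 is the characteristic polynomial.

(x + 4)^3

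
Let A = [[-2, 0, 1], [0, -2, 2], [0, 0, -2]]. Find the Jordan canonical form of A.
J = [[-2, 1, 0], [0, -2, 0], [0, 0, -2]]

The characteristic polynomial is det(xI - A) = (x + 2)^3, so the eigenvalues are -2 (algebraic multiplicity 3).

For λ = -2: rank(A + 2I) = 1, rank((A + 2I)^2) = 0. The eigenspace has dimension 3 - 1 = 2, so there are 2 Jordan blocks; the rank sequence gives block sizes [2, 1].

Assembling the blocks gives the Jordan form J above.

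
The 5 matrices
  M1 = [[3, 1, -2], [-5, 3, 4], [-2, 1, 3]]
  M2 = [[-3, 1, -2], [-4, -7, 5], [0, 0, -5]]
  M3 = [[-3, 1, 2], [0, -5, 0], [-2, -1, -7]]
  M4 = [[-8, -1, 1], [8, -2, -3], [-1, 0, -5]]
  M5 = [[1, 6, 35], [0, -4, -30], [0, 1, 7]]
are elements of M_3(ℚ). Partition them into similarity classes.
Characteristic polynomials: χ_{M1} = (x - 5)(x - 2)^2, χ_{M2} = (x + 5)^3, χ_{M3} = (x + 5)^3, χ_{M4} = (x + 5)^3, χ_{M5} = (x - 2)(x - 1)^2.

{M1}: invariant factors (x - 5)(x - 2)^2.

{M2, M4}: invariant factors (x + 5)^3.

{M3}: invariant factors x + 5, (x + 5)^2.

{M5}: invariant factors (x - 2)(x - 1)^2.

Matrices are similar if and only if their invariant-factor lists agree; the partition into similarity classes is {M1}, {M2, M4}, {M3}, {M5}.

4 classes: {M1}, {M2, M4}, {M3}, {M5}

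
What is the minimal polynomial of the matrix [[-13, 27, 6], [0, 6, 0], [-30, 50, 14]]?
m_A(x) = (x - 6)(x - 2)(x + 1)

The characteristic polynomial factors as (x - 6)(x - 2)(x + 1). The minimal polynomial is ∏(x - λ)^{k_λ} where k_λ is the size of the largest Jordan block at λ.

For λ = -1: rank(A + I) = 2, and the largest Jordan block has size 1 (the smallest k with rank((A + I)^k) = rank((A + I)^(k+1))).
For λ = 2: rank(A - 2I) = 2, and the largest Jordan block has size 1 (the smallest k with rank((A - 2I)^k) = rank((A - 2I)^(k+1))).
For λ = 6: rank(A - 6I) = 2, and the largest Jordan block has size 1 (the smallest k with rank((A - 6I)^k) = rank((A - 6I)^(k+1))).

So m_A(x) = (x - 6)(x - 2)(x + 1).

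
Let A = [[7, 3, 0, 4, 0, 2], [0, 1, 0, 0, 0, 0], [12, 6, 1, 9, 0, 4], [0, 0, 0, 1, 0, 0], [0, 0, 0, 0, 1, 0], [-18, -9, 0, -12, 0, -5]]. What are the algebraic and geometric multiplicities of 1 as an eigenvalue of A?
The characteristic polynomial is (x - 1)^6, so the factor x - 1 appears with exponent 6: the algebraic multiplicity is 6.

rank(A - I) = 2, so the eigenspace has dimension 6 - 2 = 4: the geometric multiplicity is 4.

Since 4 < 6, A is not diagonalizable.

algebraic multiplicity 6, geometric multiplicity 4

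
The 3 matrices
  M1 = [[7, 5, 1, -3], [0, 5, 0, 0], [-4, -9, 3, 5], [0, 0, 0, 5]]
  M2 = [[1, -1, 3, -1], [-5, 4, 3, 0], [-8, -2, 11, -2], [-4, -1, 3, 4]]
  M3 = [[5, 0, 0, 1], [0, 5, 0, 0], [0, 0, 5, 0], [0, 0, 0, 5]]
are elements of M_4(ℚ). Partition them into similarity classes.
2 classes: {M1, M2}, {M3}

Characteristic polynomials: χ_{M1} = (x - 5)^4, χ_{M2} = (x - 5)^4, χ_{M3} = (x - 5)^4.

{M1, M2}: invariant factors x - 5, (x - 5)^3.

{M3}: invariant factors x - 5, x - 5, (x - 5)^2.

Matrices are similar if and only if their invariant-factor lists agree; the partition into similarity classes is {M1, M2}, {M3}.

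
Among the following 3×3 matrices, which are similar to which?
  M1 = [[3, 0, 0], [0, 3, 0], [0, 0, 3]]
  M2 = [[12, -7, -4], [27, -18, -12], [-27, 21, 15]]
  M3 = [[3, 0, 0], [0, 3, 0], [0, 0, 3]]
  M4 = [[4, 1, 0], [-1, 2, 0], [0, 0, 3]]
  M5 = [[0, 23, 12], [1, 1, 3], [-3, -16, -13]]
3 classes: {M1, M3}, {M2, M4}, {M5}

Characteristic polynomials: χ_{M1} = (x - 3)^3, χ_{M2} = (x - 3)^3, χ_{M3} = (x - 3)^3, χ_{M4} = (x - 3)^3, χ_{M5} = (x + 4)^3.

{M1, M3}: invariant factors x - 3, x - 3, x - 3.

{M2, M4}: invariant factors x - 3, (x - 3)^2.

{M5}: invariant factors (x + 4)^3.

Matrices are similar if and only if their invariant-factor lists agree; the partition into similarity classes is {M1, M3}, {M2, M4}, {M5}.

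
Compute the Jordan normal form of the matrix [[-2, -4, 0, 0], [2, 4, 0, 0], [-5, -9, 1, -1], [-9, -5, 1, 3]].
J = [[0, 0, 0, 0], [0, 2, 1, 0], [0, 0, 2, 0], [0, 0, 0, 2]]

The characteristic polynomial is det(xI - A) = x(x - 2)^3, so the eigenvalues are 0 (algebraic multiplicity 1), 2 (algebraic multiplicity 3).

For λ = 0: algebraic multiplicity 1 gives one 1×1 block.

For λ = 2: rank(A - 2I) = 2, rank((A - 2I)^2) = 1. The eigenspace has dimension 4 - 2 = 2, so there are 2 Jordan blocks; the rank sequence gives block sizes [2, 1].

Assembling the blocks gives the Jordan form J above.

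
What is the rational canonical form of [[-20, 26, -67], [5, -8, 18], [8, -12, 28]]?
The invariant factors of A (the non-unit diagonal entries of the Smith normal form of xI - A over ℚ[x]) are (x + 2)(x^2 - 2x + 2), each dividing the next. The characteristic polynomial is their product, (x + 2)(x^2 - 2x + 2).

The rational canonical form is the block-diagonal matrix of companion matrices C(f_i):
R = [[0, 0, -4], [1, 0, 2], [0, 1, 0]].

Note the characteristic polynomial does not split into linear factors over ℚ, so A has no Jordan form over ℚ; the rational canonical form exists over any field.

R = [[0, 0, -4], [1, 0, 2], [0, 1, 0]]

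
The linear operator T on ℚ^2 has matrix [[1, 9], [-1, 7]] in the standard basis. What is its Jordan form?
J = [[4, 1], [0, 4]]

The characteristic polynomial is det(xI - A) = (x - 4)^2, so the eigenvalues are 4 (algebraic multiplicity 2).

For λ = 4: rank(A - 4I) = 1, rank((A - 4I)^2) = 0. The eigenspace has dimension 2 - 1 = 1, so there is 1 Jordan block; the rank sequence gives block sizes [2].

Assembling the blocks gives the Jordan form J above.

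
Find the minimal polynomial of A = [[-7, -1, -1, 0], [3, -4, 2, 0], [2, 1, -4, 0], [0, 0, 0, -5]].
m_A(x) = (x + 5)^3

The characteristic polynomial factors as (x + 5)^4. The minimal polynomial is ∏(x - λ)^{k_λ} where k_λ is the size of the largest Jordan block at λ.

For λ = -5: rank(A + 5I) = 2, and the largest Jordan block has size 3 (the smallest k with rank((A + 5I)^k) = rank((A + 5I)^(k+1))).

So m_A(x) = (x + 5)^3.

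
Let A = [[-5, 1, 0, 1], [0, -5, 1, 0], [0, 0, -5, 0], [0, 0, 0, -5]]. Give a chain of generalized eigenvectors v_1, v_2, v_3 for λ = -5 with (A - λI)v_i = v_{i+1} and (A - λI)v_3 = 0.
v_1 = [[1, 1, 1, -1]]^T, v_2 = [[0, 1, 0, 0]]^T, v_3 = [[1, 0, 0, 0]]^T

We seek v_1 ∈ ker((A + 5I)^3) \ ker((A + 5I)^2), then set v_{i+1} = (A + 5I) v_i.

One such chain is v_1 = [[1, 1, 1, -1]]^T, v_2 = [[0, 1, 0, 0]]^T, v_3 = [[1, 0, 0, 0]]^T. Check: (A + 5I) v_3 = [[0, 0, 0, 0]]^T = 0.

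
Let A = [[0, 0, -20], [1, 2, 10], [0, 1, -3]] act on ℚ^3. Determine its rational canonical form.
The invariant factors of A (the non-unit diagonal entries of the Smith normal form of xI - A over ℚ[x]) are (x - 2)^2(x + 5), each dividing the next. The characteristic polynomial is their product, (x - 2)^2(x + 5).

The rational canonical form is the block-diagonal matrix of companion matrices C(f_i):
R = [[0, 0, -20], [1, 0, 16], [0, 1, -1]].

R = [[0, 0, -20], [1, 0, 16], [0, 1, -1]]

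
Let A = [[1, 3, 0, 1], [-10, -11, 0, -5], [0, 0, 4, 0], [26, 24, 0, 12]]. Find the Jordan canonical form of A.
J = [[-1, 1, 0, 0], [0, -1, 0, 0], [0, 0, 4, 0], [0, 0, 0, 4]]

The characteristic polynomial is det(xI - A) = (x - 4)^2(x + 1)^2, so the eigenvalues are -1 (algebraic multiplicity 2), 4 (algebraic multiplicity 2).

For λ = -1: rank(A + I) = 3, rank((A + I)^2) = 2. The eigenspace has dimension 4 - 3 = 1, so there is 1 Jordan block; the rank sequence gives block sizes [2].

For λ = 4: rank(A - 4I) = 2. The eigenspace has dimension 4 - 2 = 2, so there are 2 Jordan blocks; the rank sequence gives block sizes [1, 1].

Assembling the blocks gives the Jordan form J above.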